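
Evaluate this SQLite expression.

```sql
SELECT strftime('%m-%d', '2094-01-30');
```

`%m-%d` extracts the month-day: 01-30.

01-30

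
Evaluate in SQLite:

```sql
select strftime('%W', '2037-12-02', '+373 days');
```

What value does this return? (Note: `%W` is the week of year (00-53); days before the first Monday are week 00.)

First apply '+373 days': 2037-12-02 → 2038-12-10.
2038-12-10 is a Friday. SQLite's %W counts Mondays since the year started; the result is 49.

49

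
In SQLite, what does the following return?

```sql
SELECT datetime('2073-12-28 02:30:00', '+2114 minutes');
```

2073-12-29 13:44:00

2114 minutes = 35h 14m; +2114 minutes from 2073-12-28 02:30:00 is 2073-12-29 13:44:00 (crosses midnight).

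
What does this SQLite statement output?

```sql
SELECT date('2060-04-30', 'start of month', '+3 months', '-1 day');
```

`start of month` rewinds 2060-04-30 to 2060-04-01.
Adding +3 months to 2060-04-01 gives 2060-07-01.
Going back 1 day from 2060-07-01 reaches 2060-06-30 (last day of June, 30 days).

2060-06-30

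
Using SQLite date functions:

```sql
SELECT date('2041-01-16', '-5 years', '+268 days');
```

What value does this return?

Adding -5 years to 2041-01-16 gives 2036-01-16.
Applying '+268 days' to 2036-01-16: counting 268 days forward gives 2036-10-10.

2036-10-10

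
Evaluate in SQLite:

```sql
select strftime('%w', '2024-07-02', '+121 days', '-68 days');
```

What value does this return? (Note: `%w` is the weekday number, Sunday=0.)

First apply '+121 days', '-68 days': 2024-07-02 → 2024-08-24.
2024-08-24 is a Saturday; with Sunday=0 that is 6.

6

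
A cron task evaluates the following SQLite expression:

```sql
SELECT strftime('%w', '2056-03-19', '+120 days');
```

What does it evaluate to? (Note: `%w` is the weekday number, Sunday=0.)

First apply '+120 days': 2056-03-19 → 2056-07-17.
2056-07-17 is a Monday; with Sunday=0 that is 1.

1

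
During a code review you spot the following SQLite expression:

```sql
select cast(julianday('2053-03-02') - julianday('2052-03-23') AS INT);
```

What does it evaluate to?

8 days remain in March 2052 after the 23rd (31 − 23).
Full months from April 2052 through February 2053 contribute their day counts.
Then 2 days into March 2053.
Total: 8 + 30 + 31 + 30 + 31 + 31 + 30 + 31 + 30 + 31 + 31 + 28 + 2 = 344.

344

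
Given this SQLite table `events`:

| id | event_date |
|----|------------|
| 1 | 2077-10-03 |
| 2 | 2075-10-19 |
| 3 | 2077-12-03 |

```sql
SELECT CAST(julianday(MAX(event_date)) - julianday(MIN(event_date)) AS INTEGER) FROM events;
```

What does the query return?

MIN = 2075-10-19, MAX = 2077-12-03.
12 days remain in October 2075 after the 19th (31 − 19).
Full months from November 2075 through November 2077 contribute their day counts.
Then 3 days into December 2077.
Total: 12 + 30 + 31 + 31 + 29 + 31 + 30 + 31 + 30 + 31 + 31 + 30 + 31 + 30 + 31 + 31 + 28 + 31 + 30 + 31 + 30 + 31 + 31 + 30 + 31 + 30 + 3 = 776.

776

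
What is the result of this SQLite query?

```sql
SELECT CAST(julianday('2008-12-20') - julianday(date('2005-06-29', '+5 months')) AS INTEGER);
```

Adding +5 months to 2005-06-29 gives 2005-11-29.
1 day remains in November 2005 after the 29th (30 − 29).
Full months from December 2005 through November 2008 contribute their day counts.
Then 20 days into December 2008.
Total: 1 + 31 + 31 + 28 + 31 + 30 + 31 + 30 + 31 + 31 + 30 + 31 + 30 + 31 + 31 + 28 + 31 + 30 + 31 + 30 + 31 + 31 + 30 + 31 + 30 + 31 + 31 + 29 + 31 + 30 + 31 + 30 + 31 + 31 + 30 + 31 + 30 + 20 = 1117.

1117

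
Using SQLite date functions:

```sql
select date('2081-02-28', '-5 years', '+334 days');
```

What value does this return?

2077-01-27

Adding -5 years to 2081-02-28 gives 2076-02-28.
Applying '+334 days' to 2076-02-28: counting 334 days forward gives 2077-01-27.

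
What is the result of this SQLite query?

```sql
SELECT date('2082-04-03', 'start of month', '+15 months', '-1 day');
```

`start of month` rewinds 2082-04-03 to 2082-04-01.
Adding +15 months to 2082-04-01 gives 2083-07-01.
Going back 1 day from 2083-07-01 reaches 2083-06-30 (last day of June, 30 days).

2083-06-30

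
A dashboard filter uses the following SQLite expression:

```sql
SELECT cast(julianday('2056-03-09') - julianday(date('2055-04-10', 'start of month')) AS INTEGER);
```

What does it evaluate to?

343

`start of month` rewinds 2055-04-10 to 2055-04-01.
29 days remain in April 2055 after the 1st (30 − 1).
Full months from May 2055 through February 2056 contribute their day counts.
Then 9 days into March 2056.
Total: 29 + 31 + 30 + 31 + 31 + 30 + 31 + 30 + 31 + 31 + 29 + 9 = 343.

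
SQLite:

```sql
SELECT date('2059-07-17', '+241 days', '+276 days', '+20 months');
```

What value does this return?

Applying '+241 days' to 2059-07-17: counting 241 days forward gives 2060-03-14.
Applying '+276 days' to 2060-03-14: counting 276 days forward gives 2060-12-15.
Adding +20 months to 2060-12-15 gives 2062-08-15.

2062-08-15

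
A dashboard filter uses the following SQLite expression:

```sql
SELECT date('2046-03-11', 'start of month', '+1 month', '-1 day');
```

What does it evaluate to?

`start of month` rewinds 2046-03-11 to 2046-03-01.
Adding +1 month to 2046-03-01 gives 2046-04-01.
Going back 1 day from 2046-04-01 reaches 2046-03-31 (last day of March, 31 days).

2046-03-31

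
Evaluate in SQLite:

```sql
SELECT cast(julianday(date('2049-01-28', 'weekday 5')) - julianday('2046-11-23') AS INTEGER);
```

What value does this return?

798

`weekday 5` advances to the next Friday; 2049-01-28 is a Thursday, so it moves forward to 2049-01-29.
7 days remain in November 2046 after the 23rd (30 − 23).
Full months from December 2046 through December 2048 contribute their day counts.
Then 29 days into January 2049.
Total: 7 + 31 + 31 + 28 + 31 + 30 + 31 + 30 + 31 + 31 + 30 + 31 + 30 + 31 + 31 + 29 + 31 + 30 + 31 + 30 + 31 + 31 + 30 + 31 + 30 + 31 + 29 = 798.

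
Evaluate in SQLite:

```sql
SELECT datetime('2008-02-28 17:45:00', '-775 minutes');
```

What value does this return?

775 minutes = 12h 55m; -775 minutes from 2008-02-28 17:45:00 is 2008-02-28 04:50:00.

2008-02-28 04:50:00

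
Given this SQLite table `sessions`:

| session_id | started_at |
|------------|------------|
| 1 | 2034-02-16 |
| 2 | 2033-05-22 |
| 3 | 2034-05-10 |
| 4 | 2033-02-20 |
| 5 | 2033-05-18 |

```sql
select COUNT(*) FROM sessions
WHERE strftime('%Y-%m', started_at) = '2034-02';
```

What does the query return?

Rows with year-month 2034-02: 2034-02-16 → 1.

1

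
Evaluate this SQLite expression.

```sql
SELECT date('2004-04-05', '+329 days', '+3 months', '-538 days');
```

2003-12-07

Applying '+329 days' to 2004-04-05: counting 329 days forward gives 2005-02-28.
Adding +3 months to 2005-02-28 gives 2005-05-28.
Applying '-538 days' to 2005-05-28: counting 538 days back gives 2003-12-07.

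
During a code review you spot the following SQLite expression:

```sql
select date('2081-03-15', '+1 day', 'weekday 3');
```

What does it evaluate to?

2081-03-19

Advancing 1 more day within March lands on 2081-03-16.
`weekday 3` advances to the next Wednesday; 2081-03-16 is a Sunday, so it moves forward to 2081-03-19.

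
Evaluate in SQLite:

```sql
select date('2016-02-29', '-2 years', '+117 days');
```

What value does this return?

2014-06-26

Adding -2 years to 2016-02-29 targets 2014-02-29, but 2014 is not a leap year, so SQLite normalizes to 2014-03-01.
Applying '+117 days' to 2014-03-01: counting 117 days forward gives 2014-06-26.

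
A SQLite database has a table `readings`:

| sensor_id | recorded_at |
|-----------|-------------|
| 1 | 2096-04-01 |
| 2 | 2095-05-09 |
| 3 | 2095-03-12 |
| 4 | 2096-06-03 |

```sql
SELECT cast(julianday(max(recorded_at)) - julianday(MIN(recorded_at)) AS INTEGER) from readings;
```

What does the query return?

MIN = 2095-03-12, MAX = 2096-06-03.
19 days remain in March 2095 after the 12th (31 − 12).
Full months from April 2095 through May 2096 contribute their day counts.
Then 3 days into June 2096.
Total: 19 + 30 + 31 + 30 + 31 + 31 + 30 + 31 + 30 + 31 + 31 + 29 + 31 + 30 + 31 + 3 = 449.

449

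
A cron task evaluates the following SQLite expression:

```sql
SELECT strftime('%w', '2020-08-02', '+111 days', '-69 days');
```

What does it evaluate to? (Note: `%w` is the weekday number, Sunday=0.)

0

First apply '+111 days', '-69 days': 2020-08-02 → 2020-09-13.
2020-09-13 is a Sunday; with Sunday=0 that is 0.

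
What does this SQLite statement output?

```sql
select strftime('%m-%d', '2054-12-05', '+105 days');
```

First apply '+105 days': 2054-12-05 → 2055-03-20.
`%m-%d` extracts the month-day: 03-20.

03-20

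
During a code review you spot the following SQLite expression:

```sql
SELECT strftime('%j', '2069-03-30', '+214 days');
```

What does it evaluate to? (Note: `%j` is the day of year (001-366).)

First apply '+214 days': 2069-03-30 → 2069-10-30.
Day-of-year for 2069-10-30: days since 2069-01-01 inclusive = 303, zero-padded to 303.

303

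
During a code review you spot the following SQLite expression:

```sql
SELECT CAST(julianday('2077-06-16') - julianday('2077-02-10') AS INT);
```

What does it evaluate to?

126

18 days remain in February 2077 after the 10th (28 − 10).
March 2077: 31 days.
April 2077: 30 days.
May 2077: 31 days.
Then 16 days into June 2077.
Total: 18 + 31 + 30 + 31 + 16 = 126.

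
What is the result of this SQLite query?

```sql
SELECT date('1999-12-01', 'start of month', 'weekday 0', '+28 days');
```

2000-01-02

`start of month` rewinds 1999-12-01 to 1999-12-01.
`weekday 0` advances to the next Sunday; 1999-12-01 is a Wednesday, so it moves forward to 1999-12-05.
December 1999 has 31 days; 26 remain after the 5th, so 27 days reach 2000-01-01.
Advancing 1 more day within January lands on 2000-01-02.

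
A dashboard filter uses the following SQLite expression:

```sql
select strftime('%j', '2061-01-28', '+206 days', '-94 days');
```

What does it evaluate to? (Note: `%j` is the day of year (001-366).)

First apply '+206 days', '-94 days': 2061-01-28 → 2061-05-20.
Day-of-year for 2061-05-20: days since 2061-01-01 inclusive = 140, zero-padded to 140.

140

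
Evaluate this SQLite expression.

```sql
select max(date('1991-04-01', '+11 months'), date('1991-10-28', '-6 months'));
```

date('1991-04-01', '+11 months') → 1992-03-01.
date('1991-10-28', '-6 months') → 1991-04-28.
Later of the two is 1992-03-01.

1992-03-01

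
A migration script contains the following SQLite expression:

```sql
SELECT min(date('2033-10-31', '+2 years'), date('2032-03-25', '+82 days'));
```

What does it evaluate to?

2032-06-15

date('2033-10-31', '+2 years') → 2035-10-31.
date('2032-03-25', '+82 days') → 2032-06-15.
Earlier of the two is 2032-06-15.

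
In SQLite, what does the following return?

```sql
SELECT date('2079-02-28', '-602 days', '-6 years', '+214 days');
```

Applying '-602 days' to 2079-02-28: counting 602 days back gives 2077-07-06.
Adding -6 years to 2077-07-06 gives 2071-07-06.
Applying '+214 days' to 2071-07-06: counting 214 days forward gives 2072-02-05.

2072-02-05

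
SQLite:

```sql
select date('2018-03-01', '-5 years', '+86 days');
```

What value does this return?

Adding -5 years to 2018-03-01 gives 2013-03-01.
Applying '+86 days' to 2013-03-01: counting 86 days forward gives 2013-05-26.

2013-05-26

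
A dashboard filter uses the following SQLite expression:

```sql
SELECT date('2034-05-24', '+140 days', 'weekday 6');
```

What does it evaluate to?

2034-10-14

Applying '+140 days' to 2034-05-24: counting 140 days forward gives 2034-10-11.
`weekday 6` advances to the next Saturday; 2034-10-11 is a Wednesday, so it moves forward to 2034-10-14.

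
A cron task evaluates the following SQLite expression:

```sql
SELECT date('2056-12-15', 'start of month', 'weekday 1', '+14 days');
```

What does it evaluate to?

`start of month` rewinds 2056-12-15 to 2056-12-01.
`weekday 1` advances to the next Monday; 2056-12-01 is a Friday, so it moves forward to 2056-12-04.
Advancing 14 more days within December lands on 2056-12-18.

2056-12-18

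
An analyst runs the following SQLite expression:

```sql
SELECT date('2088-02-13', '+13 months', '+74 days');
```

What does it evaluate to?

Adding +13 months to 2088-02-13 gives 2089-03-13.
Applying '+74 days' to 2089-03-13: counting 74 days forward gives 2089-05-26.

2089-05-26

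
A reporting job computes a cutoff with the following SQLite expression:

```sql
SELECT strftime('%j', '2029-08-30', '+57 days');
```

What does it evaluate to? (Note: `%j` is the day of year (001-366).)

First apply '+57 days': 2029-08-30 → 2029-10-26.
Day-of-year for 2029-10-26: days since 2029-01-01 inclusive = 299, zero-padded to 299.

299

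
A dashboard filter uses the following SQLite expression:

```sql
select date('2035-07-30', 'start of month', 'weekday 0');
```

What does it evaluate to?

`start of month` rewinds 2035-07-30 to 2035-07-01.
`weekday 0` advances to the next Sunday; 2035-07-01 is already a Sunday, so it stays at 2035-07-01.

2035-07-01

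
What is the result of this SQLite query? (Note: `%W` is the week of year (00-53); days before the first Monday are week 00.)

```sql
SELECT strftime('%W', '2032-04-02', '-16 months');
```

First apply '-16 months': 2032-04-02 → 2030-12-02.
2030-12-02 is a Monday. SQLite's %W counts Mondays since the year started; the result is 48.

48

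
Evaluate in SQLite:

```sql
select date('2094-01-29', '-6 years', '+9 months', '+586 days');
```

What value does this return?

2090-06-07

Adding -6 years to 2094-01-29 gives 2088-01-29.
Adding +9 months to 2088-01-29 gives 2088-10-29.
Applying '+586 days' to 2088-10-29: counting 586 days forward gives 2090-06-07.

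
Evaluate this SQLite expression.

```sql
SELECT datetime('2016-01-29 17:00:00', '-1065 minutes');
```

1065 minutes = 17h 45m; -1065 minutes from 2016-01-29 17:00:00 is 2016-01-28 23:15:00 (crosses midnight).

2016-01-28 23:15:00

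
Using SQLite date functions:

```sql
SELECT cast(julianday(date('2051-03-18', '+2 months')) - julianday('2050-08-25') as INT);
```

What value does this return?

266

Adding +2 months to 2051-03-18 gives 2051-05-18.
6 days remain in August 2050 after the 25th (31 − 25).
Full months from September 2050 through April 2051 contribute their day counts.
Then 18 days into May 2051.
Total: 6 + 30 + 31 + 30 + 31 + 31 + 28 + 31 + 30 + 18 = 266.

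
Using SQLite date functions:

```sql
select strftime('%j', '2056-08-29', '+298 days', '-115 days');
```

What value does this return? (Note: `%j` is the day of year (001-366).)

First apply '+298 days', '-115 days': 2056-08-29 → 2057-02-28.
Day-of-year for 2057-02-28: days since 2057-01-01 inclusive = 59, zero-padded to 059.

059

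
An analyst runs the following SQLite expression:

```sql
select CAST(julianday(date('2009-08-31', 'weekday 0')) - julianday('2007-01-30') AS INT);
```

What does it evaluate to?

`weekday 0` advances to the next Sunday; 2009-08-31 is a Monday, so it moves forward to 2009-09-06.
1 day remains in January 2007 after the 30th (31 − 30).
Full months from February 2007 through August 2009 contribute their day counts.
Then 6 days into September 2009.
Total: 1 + 28 + 31 + 30 + 31 + 30 + 31 + 31 + 30 + 31 + 30 + 31 + 31 + 29 + 31 + 30 + 31 + 30 + 31 + 31 + 30 + 31 + 30 + 31 + 31 + 28 + 31 + 30 + 31 + 30 + 31 + 31 + 6 = 950.

950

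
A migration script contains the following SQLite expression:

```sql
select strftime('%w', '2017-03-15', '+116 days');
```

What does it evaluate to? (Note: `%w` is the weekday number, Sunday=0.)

First apply '+116 days': 2017-03-15 → 2017-07-09.
2017-07-09 is a Sunday; with Sunday=0 that is 0.

0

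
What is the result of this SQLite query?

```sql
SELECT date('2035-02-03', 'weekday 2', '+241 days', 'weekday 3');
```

`weekday 2` advances to the next Tuesday; 2035-02-03 is a Saturday, so it moves forward to 2035-02-06.
Applying '+241 days' to 2035-02-06: counting 241 days forward gives 2035-10-05.
`weekday 3` advances to the next Wednesday; 2035-10-05 is a Friday, so it moves forward to 2035-10-10.

2035-10-10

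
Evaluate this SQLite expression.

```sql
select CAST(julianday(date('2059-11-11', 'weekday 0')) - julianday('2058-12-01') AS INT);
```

`weekday 0` advances to the next Sunday; 2059-11-11 is a Tuesday, so it moves forward to 2059-11-16.
30 days remain in December 2058 after the 1st (31 − 1).
Full months from January 2059 through October 2059 contribute their day counts.
Then 16 days into November 2059.
Total: 30 + 31 + 28 + 31 + 30 + 31 + 30 + 31 + 31 + 30 + 31 + 16 = 350.

350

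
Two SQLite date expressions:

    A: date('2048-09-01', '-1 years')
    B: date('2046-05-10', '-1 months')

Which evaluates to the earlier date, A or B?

B

A = 2047-09-01.
B = 2046-04-10.
B is earlier.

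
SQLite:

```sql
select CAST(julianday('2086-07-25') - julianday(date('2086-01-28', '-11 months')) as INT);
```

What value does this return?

Adding -11 months to 2086-01-28 gives 2085-02-28.
0 days remain in February 2085 after the 28th (28 − 28).
Full months from March 2085 through June 2086 contribute their day counts.
Then 25 days into July 2086.
Total: 0 + 31 + 30 + 31 + 30 + 31 + 31 + 30 + 31 + 30 + 31 + 31 + 28 + 31 + 30 + 31 + 30 + 25 = 512.

512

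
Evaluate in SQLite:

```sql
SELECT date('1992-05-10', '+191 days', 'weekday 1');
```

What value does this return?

1992-11-23

Applying '+191 days' to 1992-05-10: counting 191 days forward gives 1992-11-17.
`weekday 1` advances to the next Monday; 1992-11-17 is a Tuesday, so it moves forward to 1992-11-23.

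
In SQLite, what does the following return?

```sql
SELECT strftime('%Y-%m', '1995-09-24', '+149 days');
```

1996-02

First apply '+149 days': 1995-09-24 → 1996-02-20.
`%Y-%m` extracts the year-month: 1996-02.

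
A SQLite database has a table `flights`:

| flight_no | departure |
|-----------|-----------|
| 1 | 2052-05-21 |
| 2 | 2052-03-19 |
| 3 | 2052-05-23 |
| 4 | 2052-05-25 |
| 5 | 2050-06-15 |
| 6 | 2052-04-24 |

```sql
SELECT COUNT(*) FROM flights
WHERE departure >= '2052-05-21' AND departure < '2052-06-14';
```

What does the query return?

3

Rows in [2052-05-21, 2052-06-14): 2052-05-21, 2052-05-23, 2052-05-25 → 3 rows.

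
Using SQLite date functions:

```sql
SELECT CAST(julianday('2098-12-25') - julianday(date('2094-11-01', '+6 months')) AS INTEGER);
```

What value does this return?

1334

Adding +6 months to 2094-11-01 gives 2095-05-01.
30 days remain in May 2095 after the 1st (31 − 1).
Full months from June 2095 through November 2098 contribute their day counts.
Then 25 days into December 2098.
Total: 30 + 30 + 31 + 31 + 30 + 31 + 30 + 31 + 31 + 29 + 31 + 30 + 31 + 30 + 31 + 31 + 30 + 31 + 30 + 31 + 31 + 28 + 31 + 30 + 31 + 30 + 31 + 31 + 30 + 31 + 30 + 31 + 31 + 28 + 31 + 30 + 31 + 30 + 31 + 31 + 30 + 31 + 30 + 25 = 1334.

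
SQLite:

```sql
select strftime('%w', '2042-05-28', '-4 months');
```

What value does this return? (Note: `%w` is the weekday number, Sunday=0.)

First apply '-4 months': 2042-05-28 → 2042-01-28.
2042-01-28 is a Tuesday; with Sunday=0 that is 2.

2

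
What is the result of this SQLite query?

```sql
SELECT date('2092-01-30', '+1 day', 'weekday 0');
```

2092-02-03

Advancing 1 more day within January lands on 2092-01-31.
`weekday 0` advances to the next Sunday; 2092-01-31 is a Thursday, so it moves forward to 2092-02-03.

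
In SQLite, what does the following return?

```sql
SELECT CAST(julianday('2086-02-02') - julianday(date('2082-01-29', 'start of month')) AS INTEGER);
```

`start of month` rewinds 2082-01-29 to 2082-01-01.
30 days remain in January 2082 after the 1st (31 − 1).
Full months from February 2082 through January 2086 contribute their day counts.
Then 2 days into February 2086.
Total: 30 + 28 + 31 + 30 + 31 + 30 + 31 + 31 + 30 + 31 + 30 + 31 + 31 + 28 + 31 + 30 + 31 + 30 + 31 + 31 + 30 + 31 + 30 + 31 + 31 + 29 + 31 + 30 + 31 + 30 + 31 + 31 + 30 + 31 + 30 + 31 + 31 + 28 + 31 + 30 + 31 + 30 + 31 + 31 + 30 + 31 + 30 + 31 + 31 + 2 = 1493.

1493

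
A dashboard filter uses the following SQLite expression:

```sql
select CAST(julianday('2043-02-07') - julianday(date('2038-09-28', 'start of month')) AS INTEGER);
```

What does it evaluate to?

1620

`start of month` rewinds 2038-09-28 to 2038-09-01.
29 days remain in September 2038 after the 1st (30 − 1).
Full months from October 2038 through January 2043 contribute their day counts.
Then 7 days into February 2043.
Total: 29 + 31 + 30 + 31 + 31 + 28 + 31 + 30 + 31 + 30 + 31 + 31 + 30 + 31 + 30 + 31 + 31 + 29 + 31 + 30 + 31 + 30 + 31 + 31 + 30 + 31 + 30 + 31 + 31 + 28 + 31 + 30 + 31 + 30 + 31 + 31 + 30 + 31 + 30 + 31 + 31 + 28 + 31 + 30 + 31 + 30 + 31 + 31 + 30 + 31 + 30 + 31 + 31 + 7 = 1620.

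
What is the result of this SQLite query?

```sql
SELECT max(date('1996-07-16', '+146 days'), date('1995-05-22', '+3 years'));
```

1998-05-22

date('1996-07-16', '+146 days') → 1996-12-09.
date('1995-05-22', '+3 years') → 1998-05-22.
Later of the two is 1998-05-22.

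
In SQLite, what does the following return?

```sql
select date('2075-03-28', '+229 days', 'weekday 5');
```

2075-11-15

Applying '+229 days' to 2075-03-28: counting 229 days forward gives 2075-11-12.
`weekday 5` advances to the next Friday; 2075-11-12 is a Tuesday, so it moves forward to 2075-11-15.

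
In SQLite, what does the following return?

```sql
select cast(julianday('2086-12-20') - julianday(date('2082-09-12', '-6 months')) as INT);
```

1744

Adding -6 months to 2082-09-12 gives 2082-03-12.
19 days remain in March 2082 after the 12th (31 − 12).
Full months from April 2082 through November 2086 contribute their day counts.
Then 20 days into December 2086.
Total: 19 + 30 + 31 + 30 + 31 + 31 + 30 + 31 + 30 + 31 + 31 + 28 + 31 + 30 + 31 + 30 + 31 + 31 + 30 + 31 + 30 + 31 + 31 + 29 + 31 + 30 + 31 + 30 + 31 + 31 + 30 + 31 + 30 + 31 + 31 + 28 + 31 + 30 + 31 + 30 + 31 + 31 + 30 + 31 + 30 + 31 + 31 + 28 + 31 + 30 + 31 + 30 + 31 + 31 + 30 + 31 + 30 + 20 = 1744.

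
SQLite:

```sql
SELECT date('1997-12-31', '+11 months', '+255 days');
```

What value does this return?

Adding +11 months to 1997-12-31 targets 1998-11-31. November 1998 has only 30 days, so SQLite normalizes the 1-day overflow forward to 1998-12-01.
Applying '+255 days' to 1998-12-01: counting 255 days forward gives 1999-08-13.

1999-08-13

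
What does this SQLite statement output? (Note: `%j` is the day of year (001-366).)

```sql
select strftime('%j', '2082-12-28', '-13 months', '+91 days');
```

058

First apply '-13 months', '+91 days': 2082-12-28 → 2082-02-27.
Day-of-year for 2082-02-27: days since 2082-01-01 inclusive = 58, zero-padded to 058.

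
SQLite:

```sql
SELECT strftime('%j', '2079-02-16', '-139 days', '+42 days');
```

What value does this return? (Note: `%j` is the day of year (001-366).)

First apply '-139 days', '+42 days': 2079-02-16 → 2078-11-11.
Day-of-year for 2078-11-11: days since 2078-01-01 inclusive = 315, zero-padded to 315.

315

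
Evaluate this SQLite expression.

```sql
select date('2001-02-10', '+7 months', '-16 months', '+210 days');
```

2000-12-06

Adding +7 months to 2001-02-10 gives 2001-09-10.
Adding -16 months to 2001-09-10 gives 2000-05-10.
Applying '+210 days' to 2000-05-10: counting 210 days forward gives 2000-12-06.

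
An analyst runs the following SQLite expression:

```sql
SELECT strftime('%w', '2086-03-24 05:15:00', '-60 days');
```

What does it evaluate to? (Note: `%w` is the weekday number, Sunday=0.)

3

First apply '-60 days': 2086-03-24 05:15:00 → 2086-01-23 05:15:00.
2086-01-23 is a Wednesday; with Sunday=0 that is 3.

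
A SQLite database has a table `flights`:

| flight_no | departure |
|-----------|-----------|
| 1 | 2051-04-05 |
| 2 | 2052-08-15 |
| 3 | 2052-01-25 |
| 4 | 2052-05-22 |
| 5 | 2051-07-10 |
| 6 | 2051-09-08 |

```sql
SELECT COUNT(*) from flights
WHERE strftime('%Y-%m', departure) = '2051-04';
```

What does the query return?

Rows with year-month 2051-04: 2051-04-05 → 1.

1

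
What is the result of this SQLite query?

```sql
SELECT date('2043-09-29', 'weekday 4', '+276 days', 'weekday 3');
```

`weekday 4` advances to the next Thursday; 2043-09-29 is a Tuesday, so it moves forward to 2043-10-01.
Applying '+276 days' to 2043-10-01: counting 276 days forward gives 2044-07-03.
`weekday 3` advances to the next Wednesday; 2044-07-03 is a Sunday, so it moves forward to 2044-07-06.

2044-07-06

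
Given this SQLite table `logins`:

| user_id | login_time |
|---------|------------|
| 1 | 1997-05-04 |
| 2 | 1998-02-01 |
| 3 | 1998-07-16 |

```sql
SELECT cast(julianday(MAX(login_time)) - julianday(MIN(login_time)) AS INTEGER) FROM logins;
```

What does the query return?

438

MIN = 1997-05-04, MAX = 1998-07-16.
27 days remain in May 1997 after the 4th (31 − 4).
Full months from June 1997 through June 1998 contribute their day counts.
Then 16 days into July 1998.
Total: 27 + 30 + 31 + 31 + 30 + 31 + 30 + 31 + 31 + 28 + 31 + 30 + 31 + 30 + 16 = 438.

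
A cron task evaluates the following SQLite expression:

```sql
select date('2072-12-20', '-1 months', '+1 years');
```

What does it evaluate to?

2073-11-20

Adding -1 month to 2072-12-20 gives 2072-11-20.
Adding +1 year to 2072-11-20 gives 2073-11-20.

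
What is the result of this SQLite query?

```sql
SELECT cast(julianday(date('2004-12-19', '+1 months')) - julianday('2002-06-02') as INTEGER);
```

Adding +1 month to 2004-12-19 gives 2005-01-19.
28 days remain in June 2002 after the 2nd (30 − 2).
Full months from July 2002 through December 2004 contribute their day counts.
Then 19 days into January 2005.
Total: 28 + 31 + 31 + 30 + 31 + 30 + 31 + 31 + 28 + 31 + 30 + 31 + 30 + 31 + 31 + 30 + 31 + 30 + 31 + 31 + 29 + 31 + 30 + 31 + 30 + 31 + 31 + 30 + 31 + 30 + 31 + 19 = 962.

962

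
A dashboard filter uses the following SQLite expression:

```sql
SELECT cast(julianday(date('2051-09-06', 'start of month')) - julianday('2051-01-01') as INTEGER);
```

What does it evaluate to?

243

`start of month` rewinds 2051-09-06 to 2051-09-01.
30 days remain in January 2051 after the 1st (31 − 1).
Full months from February 2051 through August 2051 contribute their day counts.
Then 1 day into September 2051.
Total: 30 + 28 + 31 + 30 + 31 + 30 + 31 + 31 + 1 = 243.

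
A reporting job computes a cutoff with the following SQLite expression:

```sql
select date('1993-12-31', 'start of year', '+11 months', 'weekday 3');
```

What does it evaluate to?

1993-12-01

`start of year` rewinds 1993-12-31 to 1993-01-01.
Adding +11 months to 1993-01-01 gives 1993-12-01.
`weekday 3` advances to the next Wednesday; 1993-12-01 is already a Wednesday, so it stays at 1993-12-01.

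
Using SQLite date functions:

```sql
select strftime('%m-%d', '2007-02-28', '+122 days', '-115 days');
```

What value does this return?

First apply '+122 days', '-115 days': 2007-02-28 → 2007-03-07.
`%m-%d` extracts the month-day: 03-07.

03-07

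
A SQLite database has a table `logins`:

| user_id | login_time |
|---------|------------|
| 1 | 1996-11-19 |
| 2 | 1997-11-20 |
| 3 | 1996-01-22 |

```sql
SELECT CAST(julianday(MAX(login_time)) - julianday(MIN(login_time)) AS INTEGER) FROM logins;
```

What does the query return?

668

MIN = 1996-01-22, MAX = 1997-11-20.
9 days remain in January 1996 after the 22nd (31 − 22).
Full months from February 1996 through October 1997 contribute their day counts.
Then 20 days into November 1997.
Total: 9 + 29 + 31 + 30 + 31 + 30 + 31 + 31 + 30 + 31 + 30 + 31 + 31 + 28 + 31 + 30 + 31 + 30 + 31 + 31 + 30 + 31 + 20 = 668.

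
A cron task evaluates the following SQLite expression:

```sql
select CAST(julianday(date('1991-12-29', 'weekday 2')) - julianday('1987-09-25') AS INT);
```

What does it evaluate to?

`weekday 2` advances to the next Tuesday; 1991-12-29 is a Sunday, so it moves forward to 1991-12-31.
5 days remain in September 1987 after the 25th (30 − 25).
Full months from October 1987 through November 1991 contribute their day counts.
Then 31 days into December 1991.
Total: 5 + 31 + 30 + 31 + 31 + 29 + 31 + 30 + 31 + 30 + 31 + 31 + 30 + 31 + 30 + 31 + 31 + 28 + 31 + 30 + 31 + 30 + 31 + 31 + 30 + 31 + 30 + 31 + 31 + 28 + 31 + 30 + 31 + 30 + 31 + 31 + 30 + 31 + 30 + 31 + 31 + 28 + 31 + 30 + 31 + 30 + 31 + 31 + 30 + 31 + 30 + 31 = 1558.

1558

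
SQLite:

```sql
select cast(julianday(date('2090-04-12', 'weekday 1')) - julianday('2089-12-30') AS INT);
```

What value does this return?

`weekday 1` advances to the next Monday; 2090-04-12 is a Wednesday, so it moves forward to 2090-04-17.
1 day remains in December 2089 after the 30th (31 − 30).
January 2090: 31 days.
February 2090: 28 days.
March 2090: 31 days.
Then 17 days into April 2090.
Total: 1 + 31 + 28 + 31 + 17 = 108.

108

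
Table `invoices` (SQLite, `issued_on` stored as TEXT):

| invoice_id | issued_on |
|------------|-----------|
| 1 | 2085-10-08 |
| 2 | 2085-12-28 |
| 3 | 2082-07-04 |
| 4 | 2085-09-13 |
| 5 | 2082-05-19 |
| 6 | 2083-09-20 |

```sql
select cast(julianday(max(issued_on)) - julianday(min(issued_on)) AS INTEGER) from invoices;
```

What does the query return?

1319

MIN = 2082-05-19, MAX = 2085-12-28.
12 days remain in May 2082 after the 19th (31 − 19).
Full months from June 2082 through November 2085 contribute their day counts.
Then 28 days into December 2085.
Total: 12 + 30 + 31 + 31 + 30 + 31 + 30 + 31 + 31 + 28 + 31 + 30 + 31 + 30 + 31 + 31 + 30 + 31 + 30 + 31 + 31 + 29 + 31 + 30 + 31 + 30 + 31 + 31 + 30 + 31 + 30 + 31 + 31 + 28 + 31 + 30 + 31 + 30 + 31 + 31 + 30 + 31 + 30 + 28 = 1319.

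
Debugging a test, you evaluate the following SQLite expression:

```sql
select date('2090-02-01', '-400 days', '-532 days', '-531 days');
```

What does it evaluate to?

Applying '-400 days' to 2090-02-01: counting 400 days back gives 2088-12-28.
Applying '-532 days' to 2088-12-28: counting 532 days back gives 2087-07-15.
Applying '-531 days' to 2087-07-15: counting 531 days back gives 2086-01-30.

2086-01-30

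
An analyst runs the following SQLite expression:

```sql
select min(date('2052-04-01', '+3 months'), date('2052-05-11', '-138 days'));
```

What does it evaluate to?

2051-12-25

date('2052-04-01', '+3 months') → 2052-07-01.
date('2052-05-11', '-138 days') → 2051-12-25.
Earlier of the two is 2051-12-25.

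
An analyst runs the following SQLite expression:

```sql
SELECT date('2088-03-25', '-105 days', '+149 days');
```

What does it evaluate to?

2088-05-08

Applying '-105 days' to 2088-03-25: counting 105 days back gives 2087-12-11.
Applying '+149 days' to 2087-12-11: counting 149 days forward gives 2088-05-08.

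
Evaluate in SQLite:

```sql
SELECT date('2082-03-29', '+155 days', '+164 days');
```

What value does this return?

2083-02-11

Applying '+155 days' to 2082-03-29: counting 155 days forward gives 2082-08-31.
Applying '+164 days' to 2082-08-31: counting 164 days forward gives 2083-02-11.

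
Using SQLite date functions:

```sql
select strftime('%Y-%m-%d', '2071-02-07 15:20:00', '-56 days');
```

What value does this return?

2070-12-13

First apply '-56 days': 2071-02-07 15:20:00 → 2070-12-13 15:20:00.
`%Y-%m-%d` extracts the ISO date: 2070-12-13.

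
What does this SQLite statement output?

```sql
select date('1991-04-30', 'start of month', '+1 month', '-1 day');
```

`start of month` rewinds 1991-04-30 to 1991-04-01.
Adding +1 month to 1991-04-01 gives 1991-05-01.
Going back 1 day from 1991-05-01 reaches 1991-04-30 (last day of April, 30 days).

1991-04-30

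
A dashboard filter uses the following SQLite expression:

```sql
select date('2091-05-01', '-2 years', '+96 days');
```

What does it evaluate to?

Adding -2 years to 2091-05-01 gives 2089-05-01.
Applying '+96 days' to 2089-05-01: counting 96 days forward gives 2089-08-05.

2089-08-05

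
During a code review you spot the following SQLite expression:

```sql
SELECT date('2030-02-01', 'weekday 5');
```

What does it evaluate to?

`weekday 5` advances to the next Friday; 2030-02-01 is already a Friday, so it stays at 2030-02-01.

2030-02-01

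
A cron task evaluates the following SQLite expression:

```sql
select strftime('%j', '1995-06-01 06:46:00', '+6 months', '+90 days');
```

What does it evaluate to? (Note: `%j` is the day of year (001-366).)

060

First apply '+6 months', '+90 days': 1995-06-01 06:46:00 → 1996-02-29 06:46:00.
Day-of-year for 1996-02-29: days since 1996-01-01 inclusive = 60, zero-padded to 060.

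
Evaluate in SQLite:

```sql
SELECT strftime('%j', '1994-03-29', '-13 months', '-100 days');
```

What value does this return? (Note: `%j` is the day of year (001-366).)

First apply '-13 months', '-100 days': 1994-03-29 → 1992-11-21.
Day-of-year for 1992-11-21: days since 1992-01-01 inclusive = 326, zero-padded to 326.

326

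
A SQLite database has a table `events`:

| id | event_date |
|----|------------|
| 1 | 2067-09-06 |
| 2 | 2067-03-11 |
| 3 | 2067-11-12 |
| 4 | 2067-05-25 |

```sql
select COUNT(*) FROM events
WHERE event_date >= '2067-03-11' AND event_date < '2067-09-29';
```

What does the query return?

3

Rows in [2067-03-11, 2067-09-29): 2067-09-06, 2067-03-11, 2067-05-25 → 3 rows.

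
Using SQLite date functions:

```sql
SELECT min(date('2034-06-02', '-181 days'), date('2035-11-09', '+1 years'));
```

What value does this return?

2033-12-03

date('2034-06-02', '-181 days') → 2033-12-03.
date('2035-11-09', '+1 years') → 2036-11-09.
Earlier of the two is 2033-12-03.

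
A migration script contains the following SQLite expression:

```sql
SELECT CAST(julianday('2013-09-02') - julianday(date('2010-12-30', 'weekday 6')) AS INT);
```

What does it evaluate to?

`weekday 6` advances to the next Saturday; 2010-12-30 is a Thursday, so it moves forward to 2011-01-01.
30 days remain in January 2011 after the 1st (31 − 1).
Full months from February 2011 through August 2013 contribute their day counts.
Then 2 days into September 2013.
Total: 30 + 28 + 31 + 30 + 31 + 30 + 31 + 31 + 30 + 31 + 30 + 31 + 31 + 29 + 31 + 30 + 31 + 30 + 31 + 31 + 30 + 31 + 30 + 31 + 31 + 28 + 31 + 30 + 31 + 30 + 31 + 31 + 2 = 975.

975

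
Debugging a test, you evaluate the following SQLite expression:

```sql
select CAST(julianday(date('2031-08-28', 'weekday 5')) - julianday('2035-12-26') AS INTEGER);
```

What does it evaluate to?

`weekday 5` advances to the next Friday; 2031-08-28 is a Thursday, so it moves forward to 2031-08-29.
2 days remain in August 2031 after the 29th (31 − 29).
Full months from September 2031 through November 2035 contribute their day counts.
Then 26 days into December 2035.
Total: 2 + 30 + 31 + 30 + 31 + 31 + 29 + 31 + 30 + 31 + 30 + 31 + 31 + 30 + 31 + 30 + 31 + 31 + 28 + 31 + 30 + 31 + 30 + 31 + 31 + 30 + 31 + 30 + 31 + 31 + 28 + 31 + 30 + 31 + 30 + 31 + 31 + 30 + 31 + 30 + 31 + 31 + 28 + 31 + 30 + 31 + 30 + 31 + 31 + 30 + 31 + 30 + 26 = 1580.
The subtraction is earlier − later, so the result is −1580 → -1580.

-1580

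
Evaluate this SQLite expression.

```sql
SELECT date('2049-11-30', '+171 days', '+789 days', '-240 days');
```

2051-11-20

Applying '+171 days' to 2049-11-30: counting 171 days forward gives 2050-05-20.
Applying '+789 days' to 2050-05-20: counting 789 days forward gives 2052-07-17.
Applying '-240 days' to 2052-07-17: counting 240 days back gives 2051-11-20.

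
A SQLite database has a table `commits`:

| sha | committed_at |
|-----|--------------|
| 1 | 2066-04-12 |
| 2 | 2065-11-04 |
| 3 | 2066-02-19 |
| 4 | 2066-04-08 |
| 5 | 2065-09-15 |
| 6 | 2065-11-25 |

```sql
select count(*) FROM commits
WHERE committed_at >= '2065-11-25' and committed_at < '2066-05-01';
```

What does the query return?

4

Rows in [2065-11-25, 2066-05-01): 2066-04-12, 2066-02-19, 2066-04-08, 2065-11-25 → 4 rows.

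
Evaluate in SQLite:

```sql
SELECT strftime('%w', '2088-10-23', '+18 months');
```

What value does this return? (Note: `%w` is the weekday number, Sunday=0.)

First apply '+18 months': 2088-10-23 → 2090-04-23.
2090-04-23 is a Sunday; with Sunday=0 that is 0.

0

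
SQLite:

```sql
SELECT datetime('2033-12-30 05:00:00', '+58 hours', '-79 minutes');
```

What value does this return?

2034-01-01 13:41:00

+58 hours from 2033-12-30 05:00:00 is 2034-01-01 15:00:00 (crosses midnight).
79 minutes = 1h 19m; -79 minutes from 2034-01-01 15:00:00 is 2034-01-01 13:41:00.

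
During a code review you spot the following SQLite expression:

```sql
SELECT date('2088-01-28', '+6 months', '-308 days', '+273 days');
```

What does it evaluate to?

Adding +6 months to 2088-01-28 gives 2088-07-28.
Applying '-308 days' to 2088-07-28: counting 308 days back gives 2087-09-24.
Applying '+273 days' to 2087-09-24: counting 273 days forward gives 2088-06-23.

2088-06-23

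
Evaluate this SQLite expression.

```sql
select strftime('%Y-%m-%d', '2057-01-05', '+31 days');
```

First apply '+31 days': 2057-01-05 → 2057-02-05.
`%Y-%m-%d` extracts the ISO date: 2057-02-05.

2057-02-05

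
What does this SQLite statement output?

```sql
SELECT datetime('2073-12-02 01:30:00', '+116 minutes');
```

116 minutes = 1h 56m; +116 minutes from 2073-12-02 01:30:00 is 2073-12-02 03:26:00.

2073-12-02 03:26:00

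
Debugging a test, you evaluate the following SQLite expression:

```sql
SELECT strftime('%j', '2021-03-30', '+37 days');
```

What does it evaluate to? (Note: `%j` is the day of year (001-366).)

First apply '+37 days': 2021-03-30 → 2021-05-06.
Day-of-year for 2021-05-06: days since 2021-01-01 inclusive = 126, zero-padded to 126.

126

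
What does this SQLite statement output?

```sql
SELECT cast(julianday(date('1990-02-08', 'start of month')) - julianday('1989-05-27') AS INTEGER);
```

`start of month` rewinds 1990-02-08 to 1990-02-01.
4 days remain in May 1989 after the 27th (31 − 27).
Full months from June 1989 through January 1990 contribute their day counts.
Then 1 day into February 1990.
Total: 4 + 30 + 31 + 31 + 30 + 31 + 30 + 31 + 31 + 1 = 250.

250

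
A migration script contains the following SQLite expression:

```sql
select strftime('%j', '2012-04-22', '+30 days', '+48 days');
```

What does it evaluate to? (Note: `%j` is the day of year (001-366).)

191

First apply '+30 days', '+48 days': 2012-04-22 → 2012-07-09.
Day-of-year for 2012-07-09: days since 2012-01-01 inclusive = 191, zero-padded to 191.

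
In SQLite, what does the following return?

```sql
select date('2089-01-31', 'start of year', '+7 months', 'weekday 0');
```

`start of year` rewinds 2089-01-31 to 2089-01-01.
Adding +7 months to 2089-01-01 gives 2089-08-01.
`weekday 0` advances to the next Sunday; 2089-08-01 is a Monday, so it moves forward to 2089-08-07.

2089-08-07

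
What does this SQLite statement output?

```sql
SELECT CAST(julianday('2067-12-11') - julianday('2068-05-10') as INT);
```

-151

20 days remain in December 2067 after the 11th (31 − 11).
January 2068: 31 days.
February 2068: 29 days (leap year).
March 2068: 31 days.
April 2068: 30 days.
Then 10 days into May 2068.
Total: 20 + 31 + 29 + 31 + 30 + 10 = 151.
The subtraction is earlier − later, so the result is −151 → -151.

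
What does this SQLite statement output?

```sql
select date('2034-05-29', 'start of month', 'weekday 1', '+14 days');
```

`start of month` rewinds 2034-05-29 to 2034-05-01.
`weekday 1` advances to the next Monday; 2034-05-01 is already a Monday, so it stays at 2034-05-01.
Advancing 14 more days within May lands on 2034-05-15.

2034-05-15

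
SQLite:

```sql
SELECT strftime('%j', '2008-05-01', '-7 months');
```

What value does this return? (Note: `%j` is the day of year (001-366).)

First apply '-7 months': 2008-05-01 → 2007-10-01.
Day-of-year for 2007-10-01: days since 2007-01-01 inclusive = 274, zero-padded to 274.

274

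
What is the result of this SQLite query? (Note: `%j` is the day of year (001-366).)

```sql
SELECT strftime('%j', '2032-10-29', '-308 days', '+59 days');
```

First apply '-308 days', '+59 days': 2032-10-29 → 2032-02-23.
Day-of-year for 2032-02-23: days since 2032-01-01 inclusive = 54, zero-padded to 054.

054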